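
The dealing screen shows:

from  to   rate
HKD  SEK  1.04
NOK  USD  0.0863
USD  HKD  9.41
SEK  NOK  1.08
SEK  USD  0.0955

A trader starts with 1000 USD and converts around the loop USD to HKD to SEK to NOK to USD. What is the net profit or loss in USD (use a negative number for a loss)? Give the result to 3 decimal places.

-87.868

1000 USD × 9.41 = 9410 HKD
9410 HKD × 1.04 = 9786.4 SEK
9786.4 SEK × 1.08 = 10569.312 NOK
10569.312 NOK × 0.0863 = 912.1316256 USD
Net change: 912.1316256 − 1000 = -87.8683744 USD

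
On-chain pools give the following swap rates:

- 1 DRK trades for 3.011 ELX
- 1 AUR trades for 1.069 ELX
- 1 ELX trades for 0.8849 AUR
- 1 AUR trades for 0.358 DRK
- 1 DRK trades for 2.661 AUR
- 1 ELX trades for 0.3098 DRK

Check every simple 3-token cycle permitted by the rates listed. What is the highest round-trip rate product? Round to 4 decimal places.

0.9539

DRK→ELX→AUR→DRK: 3.011 × 0.8849 × 0.358 = 0.95387
DRK→AUR→ELX→DRK: 2.661 × 1.069 × 0.3098 = 0.88126
Maximum is DRK→ELX→AUR→DRK at 0.9539; no arbitrage — every cycle loses value.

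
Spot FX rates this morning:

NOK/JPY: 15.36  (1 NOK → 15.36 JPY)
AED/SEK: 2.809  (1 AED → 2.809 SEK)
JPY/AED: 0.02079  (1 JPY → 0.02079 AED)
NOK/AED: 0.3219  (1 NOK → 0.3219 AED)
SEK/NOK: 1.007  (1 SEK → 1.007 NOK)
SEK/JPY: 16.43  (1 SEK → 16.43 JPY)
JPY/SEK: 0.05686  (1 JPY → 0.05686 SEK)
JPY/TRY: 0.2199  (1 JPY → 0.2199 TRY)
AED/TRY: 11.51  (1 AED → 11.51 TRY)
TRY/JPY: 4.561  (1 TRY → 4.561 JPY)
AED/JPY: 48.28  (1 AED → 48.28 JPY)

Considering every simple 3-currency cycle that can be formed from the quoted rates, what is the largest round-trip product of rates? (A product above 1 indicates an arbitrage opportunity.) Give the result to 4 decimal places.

JPY→AED→TRY→JPY: 0.02079 × 11.51 × 4.561 = 1.09141
JPY→AED→SEK→JPY: 0.02079 × 2.809 × 16.43 = 0.95950
AED→SEK→NOK→AED: 2.809 × 1.007 × 0.3219 = 0.91055
JPY→SEK→NOK→JPY: 0.05686 × 1.007 × 15.36 = 0.87948
Maximum is JPY→AED→TRY→JPY at 1.0914; arbitrage exists.

1.0914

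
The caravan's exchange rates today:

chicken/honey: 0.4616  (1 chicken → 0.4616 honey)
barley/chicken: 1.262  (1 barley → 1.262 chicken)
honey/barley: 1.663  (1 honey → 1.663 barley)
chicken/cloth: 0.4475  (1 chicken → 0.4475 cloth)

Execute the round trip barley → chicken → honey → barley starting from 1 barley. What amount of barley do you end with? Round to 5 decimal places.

1 barley × 1.262 = 1.262 chicken
1.262 chicken × 0.4616 = 0.5825392 honey
0.5825392 honey × 1.663 = 0.9687626896 barley

0.96876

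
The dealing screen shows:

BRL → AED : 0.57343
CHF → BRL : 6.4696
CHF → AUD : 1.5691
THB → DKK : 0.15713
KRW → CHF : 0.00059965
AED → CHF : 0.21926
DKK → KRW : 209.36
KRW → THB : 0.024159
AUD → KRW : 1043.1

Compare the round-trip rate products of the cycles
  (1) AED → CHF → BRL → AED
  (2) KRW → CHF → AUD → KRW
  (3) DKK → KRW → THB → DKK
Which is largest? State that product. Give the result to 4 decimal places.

0.9815

(1) 0.21926 × 6.4696 × 0.57343 = 0.81342
(2) 0.00059965 × 1.5691 × 1043.1 = 0.98146
(3) 209.36 × 0.024159 × 0.15713 = 0.79475
Highest is cycle (2) at 0.9815 (≤1, no arbitrage).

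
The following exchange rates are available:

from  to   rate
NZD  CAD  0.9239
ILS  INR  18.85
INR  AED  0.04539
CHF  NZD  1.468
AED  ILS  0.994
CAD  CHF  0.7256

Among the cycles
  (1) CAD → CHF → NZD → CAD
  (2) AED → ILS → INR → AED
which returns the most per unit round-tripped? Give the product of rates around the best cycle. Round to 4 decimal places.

0.9841

(1) 0.7256 × 1.468 × 0.9239 = 0.98412
(2) 0.994 × 18.85 × 0.04539 = 0.85047
Highest is cycle (1) at 0.9841 (≤1, no arbitrage).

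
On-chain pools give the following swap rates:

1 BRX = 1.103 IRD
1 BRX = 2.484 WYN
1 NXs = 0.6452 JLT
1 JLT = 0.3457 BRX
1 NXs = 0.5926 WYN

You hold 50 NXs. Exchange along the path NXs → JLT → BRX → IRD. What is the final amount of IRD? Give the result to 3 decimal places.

50 NXs × 0.6452 = 32.26 JLT
32.26 JLT × 0.3457 = 11.152282 BRX
11.152282 BRX × 1.103 = 12.300967046 IRD

12.301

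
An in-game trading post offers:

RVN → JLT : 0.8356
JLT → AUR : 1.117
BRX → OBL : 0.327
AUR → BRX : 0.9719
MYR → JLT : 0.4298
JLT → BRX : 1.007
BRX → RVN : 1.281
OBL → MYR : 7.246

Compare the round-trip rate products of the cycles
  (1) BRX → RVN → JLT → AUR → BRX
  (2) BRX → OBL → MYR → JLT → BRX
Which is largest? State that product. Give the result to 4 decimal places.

1.1620

(1) 1.281 × 0.8356 × 1.117 × 0.9719 = 1.16204
(2) 0.327 × 7.246 × 0.4298 × 1.007 = 1.02551
Highest is cycle (1) at 1.1620 (>1, arbitrage).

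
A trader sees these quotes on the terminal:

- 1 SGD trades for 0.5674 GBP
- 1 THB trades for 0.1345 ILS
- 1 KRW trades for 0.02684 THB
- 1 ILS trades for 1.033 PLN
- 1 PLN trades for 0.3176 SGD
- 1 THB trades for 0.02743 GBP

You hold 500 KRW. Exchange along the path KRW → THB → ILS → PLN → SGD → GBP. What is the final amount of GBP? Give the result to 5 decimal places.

0.33600

500 KRW × 0.02684 = 13.42 THB
13.42 THB × 0.1345 = 1.80499 ILS
1.80499 ILS × 1.033 = 1.86455467 PLN
1.86455467 PLN × 0.3176 = 0.592182563192 SGD
0.592182563192 SGD × 0.5674 = 0.3360043863551408 GBP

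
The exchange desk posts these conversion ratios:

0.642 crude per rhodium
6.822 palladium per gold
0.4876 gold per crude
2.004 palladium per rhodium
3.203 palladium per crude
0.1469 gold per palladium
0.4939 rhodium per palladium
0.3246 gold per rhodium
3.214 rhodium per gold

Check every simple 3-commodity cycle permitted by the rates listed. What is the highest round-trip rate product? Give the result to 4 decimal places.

palladium→rhodium→gold→palladium: 0.4939 × 0.3246 × 6.822 = 1.09370
crude→palladium→rhodium→crude: 3.203 × 0.4939 × 0.642 = 1.01562
crude→gold→rhodium→crude: 0.4876 × 3.214 × 0.642 = 1.00611
palladium→gold→rhodium→palladium: 0.1469 × 3.214 × 2.004 = 0.94616
Maximum is palladium→rhodium→gold→palladium at 1.0937; arbitrage exists.

1.0937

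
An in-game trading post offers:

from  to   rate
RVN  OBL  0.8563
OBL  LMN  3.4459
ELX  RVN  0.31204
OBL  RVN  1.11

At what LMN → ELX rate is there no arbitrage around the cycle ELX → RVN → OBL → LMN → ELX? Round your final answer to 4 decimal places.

1.0861

Known legs of the cycle: 0.31204 × 0.8563 × 3.4459 = 0.9207439700068
For no arbitrage the full-cycle product must be 1, so the missing rate is 1 / 0.9207439700068 ≈ 1.086078.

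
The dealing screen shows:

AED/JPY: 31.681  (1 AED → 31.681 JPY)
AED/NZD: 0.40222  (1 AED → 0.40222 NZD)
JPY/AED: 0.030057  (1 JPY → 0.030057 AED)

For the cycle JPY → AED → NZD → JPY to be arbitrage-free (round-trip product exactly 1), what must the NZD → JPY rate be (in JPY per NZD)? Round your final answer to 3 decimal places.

Known legs of the cycle: 0.030057 × 0.40222 = 0.01208952654
For no arbitrage the full-cycle product must be 1, so the missing rate is 1 / 0.01208952654 ≈ 82.71623.

82.716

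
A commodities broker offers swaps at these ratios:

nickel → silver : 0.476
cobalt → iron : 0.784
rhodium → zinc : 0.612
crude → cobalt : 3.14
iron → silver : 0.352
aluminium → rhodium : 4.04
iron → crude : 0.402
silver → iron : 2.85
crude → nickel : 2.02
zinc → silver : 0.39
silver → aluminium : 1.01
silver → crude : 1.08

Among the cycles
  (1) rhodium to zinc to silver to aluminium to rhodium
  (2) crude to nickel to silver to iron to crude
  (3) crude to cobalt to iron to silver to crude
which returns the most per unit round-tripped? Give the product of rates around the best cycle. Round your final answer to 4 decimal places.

1.1016

(1) 0.612 × 0.39 × 1.01 × 4.04 = 0.97391
(2) 2.02 × 0.476 × 2.85 × 0.402 = 1.10161
(3) 3.14 × 0.784 × 0.352 × 1.08 = 0.93586
Highest is cycle (2) at 1.1016 (>1, arbitrage).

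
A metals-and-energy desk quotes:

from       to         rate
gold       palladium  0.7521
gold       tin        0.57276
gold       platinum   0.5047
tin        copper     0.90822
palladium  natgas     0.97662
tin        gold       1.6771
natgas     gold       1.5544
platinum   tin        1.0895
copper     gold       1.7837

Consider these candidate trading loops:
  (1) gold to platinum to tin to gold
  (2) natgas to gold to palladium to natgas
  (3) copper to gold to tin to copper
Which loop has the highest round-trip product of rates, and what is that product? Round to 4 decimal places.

1.1417

(1) 0.5047 × 1.0895 × 1.6771 = 0.92219
(2) 1.5544 × 0.7521 × 0.97662 = 1.14173
(3) 1.7837 × 0.57276 × 0.90822 = 0.92787
Highest is cycle (2) at 1.1417 (>1, arbitrage).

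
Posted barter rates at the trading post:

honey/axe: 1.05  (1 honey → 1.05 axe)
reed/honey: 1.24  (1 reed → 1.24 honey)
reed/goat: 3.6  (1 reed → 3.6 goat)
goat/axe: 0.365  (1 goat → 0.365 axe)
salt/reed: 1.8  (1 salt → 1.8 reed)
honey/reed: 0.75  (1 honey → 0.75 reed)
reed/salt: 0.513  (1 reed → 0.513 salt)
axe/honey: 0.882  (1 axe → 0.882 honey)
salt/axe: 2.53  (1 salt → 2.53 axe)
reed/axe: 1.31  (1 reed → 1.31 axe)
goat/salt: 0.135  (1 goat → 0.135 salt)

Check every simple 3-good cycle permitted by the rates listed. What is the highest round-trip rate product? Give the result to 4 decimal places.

reed→goat→salt→reed: 3.6 × 0.135 × 1.8 = 0.87480
reed→axe→honey→reed: 1.31 × 0.882 × 0.75 = 0.86657
Maximum is reed→goat→salt→reed at 0.8748; no arbitrage — every cycle loses value.

0.8748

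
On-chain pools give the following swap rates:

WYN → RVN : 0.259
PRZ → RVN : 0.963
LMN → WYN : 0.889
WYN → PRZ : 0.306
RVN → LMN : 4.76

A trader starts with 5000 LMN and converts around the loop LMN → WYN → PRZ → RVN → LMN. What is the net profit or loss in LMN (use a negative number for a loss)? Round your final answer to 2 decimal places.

5000 LMN × 0.889 = 4445 WYN
4445 WYN × 0.306 = 1360.17 PRZ
1360.17 PRZ × 0.963 = 1309.84371 RVN
1309.84371 RVN × 4.76 = 6234.8560596 LMN
Net change: 6234.8560596 − 5000 = 1234.8560596 LMN

1234.86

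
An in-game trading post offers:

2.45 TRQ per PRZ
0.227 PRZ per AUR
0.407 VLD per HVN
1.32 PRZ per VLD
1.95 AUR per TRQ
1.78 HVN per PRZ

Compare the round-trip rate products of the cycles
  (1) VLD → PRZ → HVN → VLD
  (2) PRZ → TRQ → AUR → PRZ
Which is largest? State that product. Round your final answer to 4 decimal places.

1.0845

(1) 1.32 × 1.78 × 0.407 = 0.95629
(2) 2.45 × 1.95 × 0.227 = 1.08449
Highest is cycle (2) at 1.0845 (>1, arbitrage).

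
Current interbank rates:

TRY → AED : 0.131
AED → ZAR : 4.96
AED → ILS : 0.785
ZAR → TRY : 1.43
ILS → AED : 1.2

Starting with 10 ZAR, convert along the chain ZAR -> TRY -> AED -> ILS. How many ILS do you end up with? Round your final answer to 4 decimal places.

1.4705

10 ZAR × 1.43 = 14.3 TRY
14.3 TRY × 0.131 = 1.8733 AED
1.8733 AED × 0.785 = 1.4705405 ILS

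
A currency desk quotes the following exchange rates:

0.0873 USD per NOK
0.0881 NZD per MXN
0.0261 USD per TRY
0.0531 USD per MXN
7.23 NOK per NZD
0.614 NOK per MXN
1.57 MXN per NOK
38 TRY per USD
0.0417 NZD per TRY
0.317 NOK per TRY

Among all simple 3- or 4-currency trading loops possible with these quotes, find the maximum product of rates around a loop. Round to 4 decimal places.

1.0516

USD→TRY→NOK→USD: 38 × 0.317 × 0.0873 = 1.05162
USD→TRY→NOK→MXN→USD: 38 × 0.317 × 1.57 × 0.0531 = 1.00424
USD→TRY→NZD→NOK→USD: 38 × 0.0417 × 7.23 × 0.0873 = 1.00017
MXN→NZD→NOK→MXN: 0.0881 × 7.23 × 1.57 = 1.00003
Maximum is USD→TRY→NOK→USD at 1.0516; arbitrage exists.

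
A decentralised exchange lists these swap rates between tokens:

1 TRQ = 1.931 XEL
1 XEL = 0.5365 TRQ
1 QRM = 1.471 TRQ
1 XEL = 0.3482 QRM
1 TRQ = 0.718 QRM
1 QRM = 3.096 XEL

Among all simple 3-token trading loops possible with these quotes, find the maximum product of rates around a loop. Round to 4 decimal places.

XEL→TRQ→QRM→XEL: 0.5365 × 0.718 × 3.096 = 1.19260
XEL→QRM→TRQ→XEL: 0.3482 × 1.471 × 1.931 = 0.98906
Maximum is XEL→TRQ→QRM→XEL at 1.1926; arbitrage exists.

1.1926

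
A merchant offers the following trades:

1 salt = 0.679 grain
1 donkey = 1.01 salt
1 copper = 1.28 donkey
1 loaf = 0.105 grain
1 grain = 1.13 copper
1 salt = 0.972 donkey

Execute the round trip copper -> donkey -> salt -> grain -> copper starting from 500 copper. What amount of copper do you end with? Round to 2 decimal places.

495.96

500 copper × 1.28 = 640 donkey
640 donkey × 1.01 = 646.4 salt
646.4 salt × 0.679 = 438.9056 grain
438.9056 grain × 1.13 = 495.963328 copper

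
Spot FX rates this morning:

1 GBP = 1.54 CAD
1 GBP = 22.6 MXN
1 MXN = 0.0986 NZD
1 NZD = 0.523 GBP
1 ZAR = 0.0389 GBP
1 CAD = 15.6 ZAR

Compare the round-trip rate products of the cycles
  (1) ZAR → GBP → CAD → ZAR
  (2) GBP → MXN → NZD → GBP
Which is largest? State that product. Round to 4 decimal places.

(1) 0.0389 × 1.54 × 15.6 = 0.93453
(2) 22.6 × 0.0986 × 0.523 = 1.16543
Highest is cycle (2) at 1.1654 (>1, arbitrage).

1.1654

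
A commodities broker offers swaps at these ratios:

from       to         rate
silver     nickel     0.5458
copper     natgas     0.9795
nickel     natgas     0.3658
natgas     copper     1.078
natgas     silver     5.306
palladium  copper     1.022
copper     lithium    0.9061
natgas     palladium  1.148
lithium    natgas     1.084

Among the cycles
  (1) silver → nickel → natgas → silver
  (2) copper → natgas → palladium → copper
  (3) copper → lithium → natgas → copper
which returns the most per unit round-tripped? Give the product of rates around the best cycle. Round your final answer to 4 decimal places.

1.1492

(1) 0.5458 × 0.3658 × 5.306 = 1.05936
(2) 0.9795 × 1.148 × 1.022 = 1.14920
(3) 0.9061 × 1.084 × 1.078 = 1.05882
Highest is cycle (2) at 1.1492 (>1, arbitrage).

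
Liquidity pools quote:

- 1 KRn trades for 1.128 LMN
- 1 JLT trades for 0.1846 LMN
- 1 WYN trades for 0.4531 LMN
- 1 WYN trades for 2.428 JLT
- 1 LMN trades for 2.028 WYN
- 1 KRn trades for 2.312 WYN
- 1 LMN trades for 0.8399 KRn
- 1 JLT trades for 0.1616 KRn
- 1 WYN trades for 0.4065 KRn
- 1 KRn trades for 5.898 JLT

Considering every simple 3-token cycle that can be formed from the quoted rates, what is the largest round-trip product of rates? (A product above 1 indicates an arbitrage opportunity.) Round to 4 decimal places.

0.9299

KRn→LMN→WYN→KRn: 1.128 × 2.028 × 0.4065 = 0.92990
KRn→JLT→LMN→KRn: 5.898 × 0.1846 × 0.8399 = 0.91446
WYN→JLT→LMN→WYN: 2.428 × 0.1846 × 2.028 = 0.90897
KRn→WYN→JLT→KRn: 2.312 × 2.428 × 0.1616 = 0.90715
KRn→WYN→LMN→KRn: 2.312 × 0.4531 × 0.8399 = 0.87985
Maximum is KRn→LMN→WYN→KRn at 0.9299; no arbitrage — every cycle loses value.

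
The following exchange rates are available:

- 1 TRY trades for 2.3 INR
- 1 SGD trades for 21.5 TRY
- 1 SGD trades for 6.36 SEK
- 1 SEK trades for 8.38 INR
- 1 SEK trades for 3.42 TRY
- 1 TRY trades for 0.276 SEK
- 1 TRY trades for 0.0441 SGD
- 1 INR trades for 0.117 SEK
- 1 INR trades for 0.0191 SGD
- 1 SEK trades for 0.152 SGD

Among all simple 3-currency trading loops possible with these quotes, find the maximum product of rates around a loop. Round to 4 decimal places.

1.0180

SGD→SEK→INR→SGD: 6.36 × 8.38 × 0.0191 = 1.01797
SGD→SEK→TRY→SGD: 6.36 × 3.42 × 0.0441 = 0.95923
SGD→TRY→INR→SGD: 21.5 × 2.3 × 0.0191 = 0.94450
INR→SEK→TRY→INR: 0.117 × 3.42 × 2.3 = 0.92032
SGD→TRY→SEK→SGD: 21.5 × 0.276 × 0.152 = 0.90197
Maximum is SGD→SEK→INR→SGD at 1.0180; arbitrage exists.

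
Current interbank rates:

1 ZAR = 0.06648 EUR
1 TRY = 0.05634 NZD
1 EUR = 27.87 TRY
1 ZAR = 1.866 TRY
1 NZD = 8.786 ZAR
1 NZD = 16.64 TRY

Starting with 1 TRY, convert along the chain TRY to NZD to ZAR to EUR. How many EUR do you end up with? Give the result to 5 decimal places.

1 TRY × 0.05634 = 0.05634 NZD
0.05634 NZD × 8.786 = 0.49500324 ZAR
0.49500324 ZAR × 0.06648 = 0.0329078153952 EUR

0.03291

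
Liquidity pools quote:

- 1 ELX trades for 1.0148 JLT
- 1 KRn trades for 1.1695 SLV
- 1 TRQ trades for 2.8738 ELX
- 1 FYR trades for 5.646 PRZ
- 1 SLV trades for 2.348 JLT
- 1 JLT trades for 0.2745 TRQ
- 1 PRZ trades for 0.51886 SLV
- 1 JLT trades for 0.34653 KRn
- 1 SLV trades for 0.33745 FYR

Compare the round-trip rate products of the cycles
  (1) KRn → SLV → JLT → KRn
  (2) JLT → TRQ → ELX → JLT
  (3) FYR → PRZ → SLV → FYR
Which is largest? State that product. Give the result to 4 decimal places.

0.9886

(1) 1.1695 × 2.348 × 0.34653 = 0.95157
(2) 0.2745 × 2.8738 × 1.0148 = 0.80053
(3) 5.646 × 0.51886 × 0.33745 = 0.98855
Highest is cycle (3) at 0.9886 (≤1, no arbitrage).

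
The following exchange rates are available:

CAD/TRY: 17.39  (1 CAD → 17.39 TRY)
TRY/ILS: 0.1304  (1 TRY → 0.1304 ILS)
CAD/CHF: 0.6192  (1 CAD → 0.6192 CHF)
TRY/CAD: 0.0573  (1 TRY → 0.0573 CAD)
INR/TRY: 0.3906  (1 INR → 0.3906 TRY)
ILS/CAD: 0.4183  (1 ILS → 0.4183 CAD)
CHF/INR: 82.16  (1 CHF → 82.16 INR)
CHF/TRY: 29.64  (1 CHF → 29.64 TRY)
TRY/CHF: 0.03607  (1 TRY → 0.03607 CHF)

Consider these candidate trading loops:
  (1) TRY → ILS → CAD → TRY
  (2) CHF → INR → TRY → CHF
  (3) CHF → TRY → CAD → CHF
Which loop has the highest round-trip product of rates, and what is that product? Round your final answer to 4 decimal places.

1.1575

(1) 0.1304 × 0.4183 × 17.39 = 0.94856
(2) 82.16 × 0.3906 × 0.03607 = 1.15755
(3) 29.64 × 0.0573 × 0.6192 = 1.05163
Highest is cycle (2) at 1.1575 (>1, arbitrage).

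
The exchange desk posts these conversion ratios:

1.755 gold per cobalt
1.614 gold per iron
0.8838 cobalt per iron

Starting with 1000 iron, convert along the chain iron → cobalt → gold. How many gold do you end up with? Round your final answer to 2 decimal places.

1551.07

1000 iron × 0.8838 = 883.8 cobalt
883.8 cobalt × 1.755 = 1551.069 gold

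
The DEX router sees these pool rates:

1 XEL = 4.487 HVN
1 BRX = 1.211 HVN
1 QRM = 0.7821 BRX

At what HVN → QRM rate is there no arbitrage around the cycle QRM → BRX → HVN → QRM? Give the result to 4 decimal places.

Known legs of the cycle: 0.7821 × 1.211 = 0.9471231
For no arbitrage the full-cycle product must be 1, so the missing rate is 1 / 0.9471231 ≈ 1.055829.

1.0558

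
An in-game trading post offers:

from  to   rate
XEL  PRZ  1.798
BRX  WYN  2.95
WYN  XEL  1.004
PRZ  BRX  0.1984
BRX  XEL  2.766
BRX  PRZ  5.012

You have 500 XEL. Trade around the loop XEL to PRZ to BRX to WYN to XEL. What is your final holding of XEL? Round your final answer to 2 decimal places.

500 XEL × 1.798 = 899 PRZ
899 PRZ × 0.1984 = 178.3616 BRX
178.3616 BRX × 2.95 = 526.16672 WYN
526.16672 WYN × 1.004 = 528.27138688 XEL

528.27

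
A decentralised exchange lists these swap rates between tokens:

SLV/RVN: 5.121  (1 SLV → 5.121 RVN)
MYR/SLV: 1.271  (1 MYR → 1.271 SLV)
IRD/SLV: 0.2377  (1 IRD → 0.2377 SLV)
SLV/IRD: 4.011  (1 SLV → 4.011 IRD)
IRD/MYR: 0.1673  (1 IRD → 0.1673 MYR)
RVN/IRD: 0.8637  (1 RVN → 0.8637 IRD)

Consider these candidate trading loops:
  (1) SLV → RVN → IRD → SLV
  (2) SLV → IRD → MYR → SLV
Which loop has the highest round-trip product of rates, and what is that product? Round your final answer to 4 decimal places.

1.0513

(1) 5.121 × 0.8637 × 0.2377 = 1.05135
(2) 4.011 × 0.1673 × 1.271 = 0.85289
Highest is cycle (1) at 1.0513 (>1, arbitrage).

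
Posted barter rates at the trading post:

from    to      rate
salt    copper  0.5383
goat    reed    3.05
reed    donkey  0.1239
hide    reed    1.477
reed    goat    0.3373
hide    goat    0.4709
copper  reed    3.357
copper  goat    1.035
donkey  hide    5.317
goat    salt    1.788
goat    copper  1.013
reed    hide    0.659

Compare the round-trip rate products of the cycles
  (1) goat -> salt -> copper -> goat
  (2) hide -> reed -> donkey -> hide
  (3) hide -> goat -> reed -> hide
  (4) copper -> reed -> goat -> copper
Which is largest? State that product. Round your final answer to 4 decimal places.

1.1470

(1) 1.788 × 0.5383 × 1.035 = 0.99617
(2) 1.477 × 0.1239 × 5.317 = 0.97301
(3) 0.4709 × 3.05 × 0.659 = 0.94649
(4) 3.357 × 0.3373 × 1.013 = 1.14704
Highest is cycle (4) at 1.1470 (>1, arbitrage).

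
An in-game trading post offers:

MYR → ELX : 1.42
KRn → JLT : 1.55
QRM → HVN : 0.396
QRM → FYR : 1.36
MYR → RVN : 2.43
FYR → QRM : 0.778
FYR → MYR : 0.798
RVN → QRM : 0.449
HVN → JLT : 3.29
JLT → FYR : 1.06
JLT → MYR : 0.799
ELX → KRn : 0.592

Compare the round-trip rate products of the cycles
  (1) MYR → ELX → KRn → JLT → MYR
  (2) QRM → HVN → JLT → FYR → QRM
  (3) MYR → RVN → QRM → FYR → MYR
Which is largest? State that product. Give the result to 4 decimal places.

(1) 1.42 × 0.592 × 1.55 × 0.799 = 1.04109
(2) 0.396 × 3.29 × 1.06 × 0.778 = 1.07443
(3) 2.43 × 0.449 × 1.36 × 0.798 = 1.18412
Highest is cycle (3) at 1.1841 (>1, arbitrage).

1.1841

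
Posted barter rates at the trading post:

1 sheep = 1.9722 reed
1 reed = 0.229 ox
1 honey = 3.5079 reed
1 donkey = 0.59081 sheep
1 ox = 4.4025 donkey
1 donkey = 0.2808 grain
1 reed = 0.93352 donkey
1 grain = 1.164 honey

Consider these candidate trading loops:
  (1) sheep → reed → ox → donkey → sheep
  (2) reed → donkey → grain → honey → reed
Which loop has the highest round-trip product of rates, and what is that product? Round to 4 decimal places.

1.1747

(1) 1.9722 × 0.229 × 4.4025 × 0.59081 = 1.17472
(2) 0.93352 × 0.2808 × 1.164 × 3.5079 = 1.07034
Highest is cycle (1) at 1.1747 (>1, arbitrage).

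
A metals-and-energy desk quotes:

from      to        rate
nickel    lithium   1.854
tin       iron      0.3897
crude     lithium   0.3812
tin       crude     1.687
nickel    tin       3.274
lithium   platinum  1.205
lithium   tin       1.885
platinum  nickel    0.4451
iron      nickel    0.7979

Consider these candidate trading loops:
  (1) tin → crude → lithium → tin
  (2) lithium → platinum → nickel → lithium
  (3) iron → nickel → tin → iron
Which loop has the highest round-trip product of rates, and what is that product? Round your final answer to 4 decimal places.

(1) 1.687 × 0.3812 × 1.885 = 1.21221
(2) 1.205 × 0.4451 × 1.854 = 0.99438
(3) 0.7979 × 3.274 × 0.3897 = 1.01802
Highest is cycle (1) at 1.2122 (>1, arbitrage).

1.2122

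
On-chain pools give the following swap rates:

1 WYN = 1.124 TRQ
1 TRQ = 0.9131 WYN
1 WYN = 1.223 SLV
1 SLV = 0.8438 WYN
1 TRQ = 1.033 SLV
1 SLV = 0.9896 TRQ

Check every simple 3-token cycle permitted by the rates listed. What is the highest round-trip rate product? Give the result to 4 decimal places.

WYN→SLV→TRQ→WYN: 1.223 × 0.9896 × 0.9131 = 1.10511
WYN→TRQ→SLV→WYN: 1.124 × 1.033 × 0.8438 = 0.97973
Maximum is WYN→SLV→TRQ→WYN at 1.1051; arbitrage exists.

1.1051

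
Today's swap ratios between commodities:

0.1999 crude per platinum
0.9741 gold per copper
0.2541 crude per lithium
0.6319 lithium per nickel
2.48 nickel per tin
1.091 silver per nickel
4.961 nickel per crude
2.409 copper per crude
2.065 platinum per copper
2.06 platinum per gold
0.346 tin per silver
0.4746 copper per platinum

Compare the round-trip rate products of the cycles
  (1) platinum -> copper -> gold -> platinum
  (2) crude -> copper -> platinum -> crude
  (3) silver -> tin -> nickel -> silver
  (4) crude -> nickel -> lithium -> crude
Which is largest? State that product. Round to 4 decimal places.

0.9944

(1) 0.4746 × 0.9741 × 2.06 = 0.95235
(2) 2.409 × 2.065 × 0.1999 = 0.99442
(3) 0.346 × 2.48 × 1.091 = 0.93617
(4) 4.961 × 0.6319 × 0.2541 = 0.79657
Highest is cycle (2) at 0.9944 (≤1, no arbitrage).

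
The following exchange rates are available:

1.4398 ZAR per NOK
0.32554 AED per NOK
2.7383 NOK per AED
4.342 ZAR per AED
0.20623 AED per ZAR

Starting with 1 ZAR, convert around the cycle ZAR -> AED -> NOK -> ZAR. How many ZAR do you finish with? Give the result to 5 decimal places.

1 ZAR × 0.20623 = 0.20623 AED
0.20623 AED × 2.7383 = 0.564719609 NOK
0.564719609 NOK × 1.4398 = 0.8130832930382 ZAR

0.81308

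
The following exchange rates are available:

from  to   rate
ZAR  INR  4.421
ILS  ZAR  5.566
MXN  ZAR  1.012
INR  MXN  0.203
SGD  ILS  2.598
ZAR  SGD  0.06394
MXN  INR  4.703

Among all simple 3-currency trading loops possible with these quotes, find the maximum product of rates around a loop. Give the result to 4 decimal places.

ILS→ZAR→SGD→ILS: 5.566 × 0.06394 × 2.598 = 0.92460
MXN→ZAR→INR→MXN: 1.012 × 4.421 × 0.203 = 0.90823
Maximum is ILS→ZAR→SGD→ILS at 0.9246; no arbitrage — every cycle loses value.

0.9246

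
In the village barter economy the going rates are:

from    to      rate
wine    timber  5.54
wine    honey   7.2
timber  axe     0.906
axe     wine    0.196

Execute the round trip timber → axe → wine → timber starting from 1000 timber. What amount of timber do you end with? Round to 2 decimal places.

1000 timber × 0.906 = 906 axe
906 axe × 0.196 = 177.576 wine
177.576 wine × 5.54 = 983.77104 timber

983.77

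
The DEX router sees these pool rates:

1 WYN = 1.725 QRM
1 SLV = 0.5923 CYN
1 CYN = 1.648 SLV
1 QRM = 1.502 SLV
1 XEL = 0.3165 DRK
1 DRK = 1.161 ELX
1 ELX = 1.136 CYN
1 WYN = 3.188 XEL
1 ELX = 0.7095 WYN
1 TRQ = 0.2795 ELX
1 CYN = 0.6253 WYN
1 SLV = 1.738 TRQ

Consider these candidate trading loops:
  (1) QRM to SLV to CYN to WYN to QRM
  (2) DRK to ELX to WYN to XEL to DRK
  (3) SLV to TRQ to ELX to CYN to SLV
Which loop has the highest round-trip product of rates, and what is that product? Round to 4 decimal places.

0.9596

(1) 1.502 × 0.5923 × 0.6253 × 1.725 = 0.95960
(2) 1.161 × 0.7095 × 3.188 × 0.3165 = 0.83114
(3) 1.738 × 0.2795 × 1.136 × 1.648 = 0.90943
Highest is cycle (1) at 0.9596 (≤1, no arbitrage).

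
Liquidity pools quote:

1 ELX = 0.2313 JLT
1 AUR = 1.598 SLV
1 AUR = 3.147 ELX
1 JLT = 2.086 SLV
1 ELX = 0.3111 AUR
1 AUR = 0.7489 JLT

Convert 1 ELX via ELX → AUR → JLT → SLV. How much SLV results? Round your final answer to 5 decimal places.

1 ELX × 0.3111 = 0.3111 AUR
0.3111 AUR × 0.7489 = 0.23298279 JLT
0.23298279 JLT × 2.086 = 0.48600209994 SLV

0.48600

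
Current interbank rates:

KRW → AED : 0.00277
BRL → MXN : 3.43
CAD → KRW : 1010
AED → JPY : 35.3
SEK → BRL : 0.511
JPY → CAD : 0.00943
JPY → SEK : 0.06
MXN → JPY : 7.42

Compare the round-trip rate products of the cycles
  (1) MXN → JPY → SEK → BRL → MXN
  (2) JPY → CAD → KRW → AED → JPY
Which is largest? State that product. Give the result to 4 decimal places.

0.9313

(1) 7.42 × 0.06 × 0.511 × 3.43 = 0.78032
(2) 0.00943 × 1010 × 0.00277 × 35.3 = 0.93130
Highest is cycle (2) at 0.9313 (≤1, no arbitrage).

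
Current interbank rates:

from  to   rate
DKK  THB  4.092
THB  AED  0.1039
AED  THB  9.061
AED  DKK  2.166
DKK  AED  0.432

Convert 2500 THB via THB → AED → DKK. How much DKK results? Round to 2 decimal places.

562.62

2500 THB × 0.1039 = 259.75 AED
259.75 AED × 2.166 = 562.6185 DKK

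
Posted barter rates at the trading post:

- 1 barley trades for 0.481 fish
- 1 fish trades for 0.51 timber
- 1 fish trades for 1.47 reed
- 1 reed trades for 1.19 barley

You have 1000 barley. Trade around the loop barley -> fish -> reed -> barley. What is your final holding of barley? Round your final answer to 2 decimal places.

1000 barley × 0.481 = 481 fish
481 fish × 1.47 = 707.07 reed
707.07 reed × 1.19 = 841.4133 barley

841.41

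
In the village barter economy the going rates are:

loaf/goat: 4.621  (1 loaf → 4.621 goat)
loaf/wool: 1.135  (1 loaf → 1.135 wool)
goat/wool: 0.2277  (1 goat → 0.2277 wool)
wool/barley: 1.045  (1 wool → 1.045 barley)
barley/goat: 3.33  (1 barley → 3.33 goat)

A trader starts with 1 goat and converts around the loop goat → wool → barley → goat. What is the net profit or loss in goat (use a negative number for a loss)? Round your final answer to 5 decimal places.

-0.20764

1 goat × 0.2277 = 0.2277 wool
0.2277 wool × 1.045 = 0.2379465 barley
0.2379465 barley × 3.33 = 0.792361845 goat
Net change: 0.792361845 − 1 = -0.207638155 goat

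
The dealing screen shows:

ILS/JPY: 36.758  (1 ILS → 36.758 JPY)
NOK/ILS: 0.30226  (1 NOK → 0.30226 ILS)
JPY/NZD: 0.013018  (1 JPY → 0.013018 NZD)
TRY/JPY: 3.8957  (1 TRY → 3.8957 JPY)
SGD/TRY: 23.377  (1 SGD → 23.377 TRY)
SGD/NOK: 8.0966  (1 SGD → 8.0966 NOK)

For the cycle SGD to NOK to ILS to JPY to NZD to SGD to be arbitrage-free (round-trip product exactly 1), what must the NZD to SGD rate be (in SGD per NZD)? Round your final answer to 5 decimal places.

Known legs of the cycle: 8.0966 × 0.30226 × 36.758 × 0.013018 = 1.171060959427975504
For no arbitrage the full-cycle product must be 1, so the missing rate is 1 / 1.171060959427975504 ≈ 0.8539265.

0.85393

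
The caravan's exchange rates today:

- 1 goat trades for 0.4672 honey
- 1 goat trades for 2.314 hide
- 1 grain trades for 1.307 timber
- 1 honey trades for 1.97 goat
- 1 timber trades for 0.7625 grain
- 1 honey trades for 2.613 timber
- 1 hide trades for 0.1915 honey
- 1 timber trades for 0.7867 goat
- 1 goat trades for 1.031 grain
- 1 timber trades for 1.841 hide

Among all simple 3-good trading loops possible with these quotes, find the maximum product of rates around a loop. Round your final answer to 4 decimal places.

grain→timber→goat→grain: 1.307 × 0.7867 × 1.031 = 1.06009
goat→honey→timber→goat: 0.4672 × 2.613 × 0.7867 = 0.96040
hide→honey→timber→hide: 0.1915 × 2.613 × 1.841 = 0.92122
hide→honey→goat→hide: 0.1915 × 1.97 × 2.314 = 0.87297
Maximum is grain→timber→goat→grain at 1.0601; arbitrage exists.

1.0601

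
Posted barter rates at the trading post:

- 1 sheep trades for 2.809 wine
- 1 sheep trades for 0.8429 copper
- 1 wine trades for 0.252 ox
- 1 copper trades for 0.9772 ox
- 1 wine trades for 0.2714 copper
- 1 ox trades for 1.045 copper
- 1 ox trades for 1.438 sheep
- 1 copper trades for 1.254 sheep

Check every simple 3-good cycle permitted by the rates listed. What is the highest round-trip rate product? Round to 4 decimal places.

1.1845

copper→ox→sheep→copper: 0.9772 × 1.438 × 0.8429 = 1.18445
wine→ox→sheep→wine: 0.252 × 1.438 × 2.809 = 1.01791
copper→sheep→wine→copper: 1.254 × 2.809 × 0.2714 = 0.95600
Maximum is copper→ox→sheep→copper at 1.1845; arbitrage exists.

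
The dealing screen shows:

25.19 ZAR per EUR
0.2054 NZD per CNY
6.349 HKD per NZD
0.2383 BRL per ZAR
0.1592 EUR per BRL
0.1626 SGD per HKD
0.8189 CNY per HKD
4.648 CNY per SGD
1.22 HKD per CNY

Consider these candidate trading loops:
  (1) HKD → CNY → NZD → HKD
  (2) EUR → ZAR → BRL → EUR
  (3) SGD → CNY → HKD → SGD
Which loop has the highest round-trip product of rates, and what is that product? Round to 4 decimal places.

1.0679

(1) 0.8189 × 0.2054 × 6.349 = 1.06791
(2) 25.19 × 0.2383 × 0.1592 = 0.95564
(3) 4.648 × 1.22 × 0.1626 = 0.92203
Highest is cycle (1) at 1.0679 (>1, arbitrage).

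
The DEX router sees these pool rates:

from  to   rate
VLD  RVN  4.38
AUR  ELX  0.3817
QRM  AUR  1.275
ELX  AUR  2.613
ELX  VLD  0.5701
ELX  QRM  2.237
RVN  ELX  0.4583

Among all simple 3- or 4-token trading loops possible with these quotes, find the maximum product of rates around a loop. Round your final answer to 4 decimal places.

1.1444

ELX→VLD→RVN→ELX: 0.5701 × 4.38 × 0.4583 = 1.14439
ELX→QRM→AUR→ELX: 2.237 × 1.275 × 0.3817 = 1.08868
Maximum is ELX→VLD→RVN→ELX at 1.1444; arbitrage exists.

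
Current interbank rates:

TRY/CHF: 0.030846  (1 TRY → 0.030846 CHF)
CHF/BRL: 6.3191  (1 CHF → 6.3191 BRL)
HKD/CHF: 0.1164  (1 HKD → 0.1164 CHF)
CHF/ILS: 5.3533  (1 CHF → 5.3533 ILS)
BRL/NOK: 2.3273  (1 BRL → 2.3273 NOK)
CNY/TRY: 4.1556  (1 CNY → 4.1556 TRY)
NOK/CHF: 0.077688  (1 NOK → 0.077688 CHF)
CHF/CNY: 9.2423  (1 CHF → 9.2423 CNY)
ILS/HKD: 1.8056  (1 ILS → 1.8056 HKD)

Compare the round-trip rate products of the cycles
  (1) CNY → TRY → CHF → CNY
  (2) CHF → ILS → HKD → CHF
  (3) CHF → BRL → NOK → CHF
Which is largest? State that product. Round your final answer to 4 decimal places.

1.1847

(1) 4.1556 × 0.030846 × 9.2423 = 1.18471
(2) 5.3533 × 1.8056 × 0.1164 = 1.12511
(3) 6.3191 × 2.3273 × 0.077688 = 1.14251
Highest is cycle (1) at 1.1847 (>1, arbitrage).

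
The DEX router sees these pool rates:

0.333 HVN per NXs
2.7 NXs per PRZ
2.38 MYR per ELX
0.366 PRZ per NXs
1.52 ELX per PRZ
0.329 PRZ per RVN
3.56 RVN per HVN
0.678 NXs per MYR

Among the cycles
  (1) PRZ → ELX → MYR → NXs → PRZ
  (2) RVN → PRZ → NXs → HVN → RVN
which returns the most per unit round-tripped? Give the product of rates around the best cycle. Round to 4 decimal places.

(1) 1.52 × 2.38 × 0.678 × 0.366 = 0.89770
(2) 0.329 × 2.7 × 0.333 × 3.56 = 1.05306
Highest is cycle (2) at 1.0531 (>1, arbitrage).

1.0531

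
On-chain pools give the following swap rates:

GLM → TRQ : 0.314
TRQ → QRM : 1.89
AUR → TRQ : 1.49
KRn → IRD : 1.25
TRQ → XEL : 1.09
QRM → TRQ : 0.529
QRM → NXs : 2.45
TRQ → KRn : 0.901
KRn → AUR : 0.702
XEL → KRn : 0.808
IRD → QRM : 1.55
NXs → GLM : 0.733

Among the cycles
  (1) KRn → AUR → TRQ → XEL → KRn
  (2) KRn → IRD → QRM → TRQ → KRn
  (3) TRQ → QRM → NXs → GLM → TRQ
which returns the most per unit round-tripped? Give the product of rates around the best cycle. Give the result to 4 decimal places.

1.0658

(1) 0.702 × 1.49 × 1.09 × 0.808 = 0.92122
(2) 1.25 × 1.55 × 0.529 × 0.901 = 0.92347
(3) 1.89 × 2.45 × 0.733 × 0.314 = 1.06577
Highest is cycle (3) at 1.0658 (>1, arbitrage).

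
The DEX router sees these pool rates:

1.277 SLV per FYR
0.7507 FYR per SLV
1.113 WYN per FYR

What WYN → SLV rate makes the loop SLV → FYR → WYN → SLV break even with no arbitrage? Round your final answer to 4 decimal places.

Known legs of the cycle: 0.7507 × 1.113 = 0.8355291
For no arbitrage the full-cycle product must be 1, so the missing rate is 1 / 0.8355291 ≈ 1.196846.

1.1968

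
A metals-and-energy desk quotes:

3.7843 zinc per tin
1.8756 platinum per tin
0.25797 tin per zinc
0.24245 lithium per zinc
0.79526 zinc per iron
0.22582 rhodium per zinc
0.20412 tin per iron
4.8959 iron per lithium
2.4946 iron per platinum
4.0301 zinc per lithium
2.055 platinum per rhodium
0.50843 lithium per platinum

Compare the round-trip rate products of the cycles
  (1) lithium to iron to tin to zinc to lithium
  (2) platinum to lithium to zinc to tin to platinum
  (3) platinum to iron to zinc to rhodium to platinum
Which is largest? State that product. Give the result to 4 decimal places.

0.9914

(1) 4.8959 × 0.20412 × 3.7843 × 0.24245 = 0.91691
(2) 0.50843 × 4.0301 × 0.25797 × 1.8756 = 0.99142
(3) 2.4946 × 0.79526 × 0.22582 × 2.055 = 0.92063
Highest is cycle (2) at 0.9914 (≤1, no arbitrage).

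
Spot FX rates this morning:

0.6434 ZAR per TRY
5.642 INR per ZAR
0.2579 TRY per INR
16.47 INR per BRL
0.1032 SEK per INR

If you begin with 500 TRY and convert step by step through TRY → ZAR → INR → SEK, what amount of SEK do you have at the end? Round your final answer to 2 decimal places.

187.31

500 TRY × 0.6434 = 321.7 ZAR
321.7 ZAR × 5.642 = 1815.0314 INR
1815.0314 INR × 0.1032 = 187.31124048 SEK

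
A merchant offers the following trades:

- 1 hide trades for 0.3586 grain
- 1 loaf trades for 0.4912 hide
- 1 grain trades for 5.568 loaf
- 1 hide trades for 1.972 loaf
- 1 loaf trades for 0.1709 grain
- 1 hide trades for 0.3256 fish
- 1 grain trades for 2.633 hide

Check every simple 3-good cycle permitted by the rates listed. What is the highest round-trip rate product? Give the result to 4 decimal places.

0.9808

hide→grain→loaf→hide: 0.3586 × 5.568 × 0.4912 = 0.98077
hide→loaf→grain→hide: 1.972 × 0.1709 × 2.633 = 0.88736
Maximum is hide→grain→loaf→hide at 0.9808; no arbitrage — every cycle loses value.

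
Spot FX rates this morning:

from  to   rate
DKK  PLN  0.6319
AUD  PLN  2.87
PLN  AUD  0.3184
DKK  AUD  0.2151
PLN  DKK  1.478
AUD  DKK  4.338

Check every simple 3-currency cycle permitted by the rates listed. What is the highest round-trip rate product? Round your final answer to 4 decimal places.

PLN→DKK→AUD→PLN: 1.478 × 0.2151 × 2.87 = 0.91242
PLN→AUD→DKK→PLN: 0.3184 × 4.338 × 0.6319 = 0.87279
Maximum is PLN→DKK→AUD→PLN at 0.9124; no arbitrage — every cycle loses value.

0.9124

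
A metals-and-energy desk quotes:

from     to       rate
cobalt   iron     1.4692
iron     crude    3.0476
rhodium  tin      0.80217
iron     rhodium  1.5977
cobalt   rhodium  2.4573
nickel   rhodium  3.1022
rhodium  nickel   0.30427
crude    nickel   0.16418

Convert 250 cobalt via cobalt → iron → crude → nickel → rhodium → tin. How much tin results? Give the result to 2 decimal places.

250 cobalt × 1.4692 = 367.3 iron
367.3 iron × 3.0476 = 1119.38348 crude
1119.38348 crude × 0.16418 = 183.7803797464 nickel
183.7803797464 nickel × 3.1022 = 570.12349404928208 rhodium
570.12349404928208 rhodium × 0.80217 = 457.3359632215126061136 tin

457.34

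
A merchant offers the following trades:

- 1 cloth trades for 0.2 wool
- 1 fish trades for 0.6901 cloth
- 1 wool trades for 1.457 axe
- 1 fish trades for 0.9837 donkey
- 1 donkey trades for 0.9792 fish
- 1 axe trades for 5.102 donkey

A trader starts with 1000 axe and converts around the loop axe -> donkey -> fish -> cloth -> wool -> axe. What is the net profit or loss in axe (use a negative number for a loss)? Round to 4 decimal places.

4.6469

1000 axe × 5.102 = 5102 donkey
5102 donkey × 0.9792 = 4995.8784 fish
4995.8784 fish × 0.6901 = 3447.65568384 cloth
3447.65568384 cloth × 0.2 = 689.531136768 wool
689.531136768 wool × 1.457 = 1004.646866270976 axe
Net change: 1004.646866270976 − 1000 = 4.646866270976 axe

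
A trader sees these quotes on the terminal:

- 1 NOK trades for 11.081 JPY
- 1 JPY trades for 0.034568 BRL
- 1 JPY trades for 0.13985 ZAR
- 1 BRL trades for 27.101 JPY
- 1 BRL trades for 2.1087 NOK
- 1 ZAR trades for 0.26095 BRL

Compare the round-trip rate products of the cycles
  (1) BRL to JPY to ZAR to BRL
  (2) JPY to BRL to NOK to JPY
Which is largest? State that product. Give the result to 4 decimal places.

0.9890

(1) 27.101 × 0.13985 × 0.26095 = 0.98902
(2) 0.034568 × 2.1087 × 11.081 = 0.80773
Highest is cycle (1) at 0.9890 (≤1, no arbitrage).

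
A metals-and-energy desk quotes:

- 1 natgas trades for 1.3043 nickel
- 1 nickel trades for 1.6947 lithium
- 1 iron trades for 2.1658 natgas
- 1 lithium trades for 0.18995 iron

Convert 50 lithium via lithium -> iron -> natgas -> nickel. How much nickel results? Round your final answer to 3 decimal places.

50 lithium × 0.18995 = 9.4975 iron
9.4975 iron × 2.1658 = 20.5696855 natgas
20.5696855 natgas × 1.3043 = 26.82904079765 nickel

26.829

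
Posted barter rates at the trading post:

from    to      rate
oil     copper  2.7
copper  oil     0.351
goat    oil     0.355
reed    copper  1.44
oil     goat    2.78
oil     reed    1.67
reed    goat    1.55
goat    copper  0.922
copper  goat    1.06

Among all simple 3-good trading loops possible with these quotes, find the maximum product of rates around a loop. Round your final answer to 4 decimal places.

1.0160

copper→goat→oil→copper: 1.06 × 0.355 × 2.7 = 1.01601
reed→goat→oil→reed: 1.55 × 0.355 × 1.67 = 0.91892
copper→oil→goat→copper: 0.351 × 2.78 × 0.922 = 0.89967
reed→copper→oil→reed: 1.44 × 0.351 × 1.67 = 0.84408
Maximum is copper→goat→oil→copper at 1.0160; arbitrage exists.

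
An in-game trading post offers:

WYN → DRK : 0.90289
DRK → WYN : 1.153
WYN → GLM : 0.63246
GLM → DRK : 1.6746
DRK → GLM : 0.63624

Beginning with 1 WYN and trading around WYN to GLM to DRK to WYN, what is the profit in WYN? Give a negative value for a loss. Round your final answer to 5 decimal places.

0.22116

1 WYN × 0.63246 = 0.63246 GLM
0.63246 GLM × 1.6746 = 1.059117516 DRK
1.059117516 DRK × 1.153 = 1.221162495948 WYN
Net change: 1.221162495948 − 1 = 0.221162495948 WYN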